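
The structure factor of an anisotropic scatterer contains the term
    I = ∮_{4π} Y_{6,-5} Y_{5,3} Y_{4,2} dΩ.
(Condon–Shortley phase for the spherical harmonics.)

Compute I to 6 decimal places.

0.000000

L=15 odd ⇒ parity kills the (l;000) factor ⇒ I = 0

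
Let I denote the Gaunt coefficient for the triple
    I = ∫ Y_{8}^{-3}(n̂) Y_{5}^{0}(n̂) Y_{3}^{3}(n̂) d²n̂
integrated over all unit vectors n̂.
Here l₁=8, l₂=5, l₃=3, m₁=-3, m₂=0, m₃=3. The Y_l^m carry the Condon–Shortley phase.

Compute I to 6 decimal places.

m-sum 0 ✓  L=16 even ✓  3≤3≤13 ✓
Π(2lᵢ+1) = 17×11×7 = 1309
triangle coeff Δ(8,5,3) = 1/136136
Σ_t [5,5]: t=5:−1/518400 = -1/518400
(3j)²=56/2431 [(8 5 3; 0 0 0)], sign=+1
Σ_t [5,5]: t=5:−1/10368000 = -1/10368000
(3j)²=3/884 [(8 5 3; -3 0 3)], sign=-1
⇒ 4πI² = 294/2873
I = (-1)√(294/2873/(4π)) = -0.09024038

-0.090240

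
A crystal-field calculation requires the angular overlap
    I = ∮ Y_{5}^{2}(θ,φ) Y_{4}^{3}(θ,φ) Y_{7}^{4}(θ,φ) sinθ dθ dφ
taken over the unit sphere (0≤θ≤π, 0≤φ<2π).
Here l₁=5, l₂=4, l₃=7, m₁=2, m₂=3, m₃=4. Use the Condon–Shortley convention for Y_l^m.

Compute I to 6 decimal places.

0.000000

m-sum = 2 + 3 + 4 = 9 ≠ 0 ⇒ I = 0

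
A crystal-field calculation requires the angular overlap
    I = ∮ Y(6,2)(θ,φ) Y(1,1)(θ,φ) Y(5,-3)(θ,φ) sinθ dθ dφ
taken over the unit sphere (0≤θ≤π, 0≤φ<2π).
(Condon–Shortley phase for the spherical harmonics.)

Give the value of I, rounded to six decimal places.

Checks pass: Σm=0; 12 even; l₃=5∈[5,7].
(2·6+1)(2·1+1)(2·5+1) = 429
Δ: 2! 10! 0! / 13! → 1/858
sum: t=1:−1/14400 = -1/14400
3j²(6 1 5; 0 0 0) = Δ·Π!·Σ² = 6/143  (sign +1)
sum: t=2:+1/161280 = 1/161280
3j²(6 1 5; 2 1 -3) = Δ·Π!·Σ² = 1/143  (sign +1)
combine: 4πI² = 429·6/143·1/143 = 18/143
take √, sign +1: I = 0.10008369

0.100084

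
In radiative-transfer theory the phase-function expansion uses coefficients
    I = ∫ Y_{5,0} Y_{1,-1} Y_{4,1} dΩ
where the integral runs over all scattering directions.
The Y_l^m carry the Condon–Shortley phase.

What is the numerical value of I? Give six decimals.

m-sum 0 ✓  L=10 even ✓  4≤4≤6 ✓
Π(2lᵢ+1) = 11×3×9 = 297
triangle coeff Δ(5,1,4) = 1/495
Σ_t [1,1]: t=1:−1/576 = -1/576
(3j)²=5/99 [(5 1 4; 0 0 0)], sign=-1
Σ_t [0,0]: t=0:+1/1440 = 1/1440
(3j)²=2/99 [(5 1 4; 0 -1 1)], sign=-1
⇒ 4πI² = 10/33
I = (+1)√(10/33/(4π)) = 0.15528807

0.155288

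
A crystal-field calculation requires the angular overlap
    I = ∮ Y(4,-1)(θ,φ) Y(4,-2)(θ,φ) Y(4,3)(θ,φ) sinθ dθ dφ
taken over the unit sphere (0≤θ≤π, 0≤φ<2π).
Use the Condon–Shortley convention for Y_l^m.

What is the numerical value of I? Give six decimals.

-0.063661

Checks pass: Σm=0; 12 even; l₃=4∈[0,8].
(2·4+1)(2·4+1)(2·4+1) = 729
Δ: 4! 4! 4! / 13! → 1/450450
sum: t=0:+1/13824 t=1:−1/216 t=2:+1/64 t=3:−1/216 t=4:+1/13824 = 5/768
3j²(4 4 4; 0 0 0) = Δ·Π!·Σ² = 18/1001  (sign +1)
sum: t=1:−1/864 t=2:+1/576 = 1/1728
3j²(4 4 4; -1 -2 3) = Δ·Π!·Σ² = 5/1287  (sign -1)
combine: 4πI² = 729·18/1001·5/1287 = 7290/143143
take √, sign -1: I = -0.06366105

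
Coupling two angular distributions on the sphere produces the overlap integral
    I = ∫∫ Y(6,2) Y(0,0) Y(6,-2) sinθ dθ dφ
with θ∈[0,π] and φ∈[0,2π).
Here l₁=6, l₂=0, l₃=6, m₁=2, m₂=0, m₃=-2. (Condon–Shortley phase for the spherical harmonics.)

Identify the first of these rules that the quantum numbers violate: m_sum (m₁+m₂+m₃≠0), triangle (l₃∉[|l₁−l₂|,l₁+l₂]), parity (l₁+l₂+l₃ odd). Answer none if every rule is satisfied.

m₁+m₂+m₃ = 2 + 0 − 2 = 0  ✓
triangle: |6−0|=6 ≤ l₃=6 ≤ 6+0=6  ✓
parity: l₁+l₂+l₃ = 12 is even  ✓

none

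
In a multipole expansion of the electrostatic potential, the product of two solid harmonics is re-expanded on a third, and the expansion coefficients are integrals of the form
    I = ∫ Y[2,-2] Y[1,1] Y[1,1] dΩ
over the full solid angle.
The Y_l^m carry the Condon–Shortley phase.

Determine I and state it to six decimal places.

Checks pass: Σm=0; 4 even; l₃=1∈[1,3].
(2·2+1)(2·1+1)(2·1+1) = 45
Δ: 2! 2! 0! / 5! → 1/30
sum: t=1:−1/1 = -1/1
3j²(2 1 1; 0 0 0) = Δ·Π!·Σ² = 2/15  (sign +1)
sum: t=2:+1/4 = 1/4
3j²(2 1 1; -2 1 1) = Δ·Π!·Σ² = 1/5  (sign +1)
combine: 4πI² = 45·2/15·1/5 = 6/5
take √, sign +1: I = 0.30901936

0.309019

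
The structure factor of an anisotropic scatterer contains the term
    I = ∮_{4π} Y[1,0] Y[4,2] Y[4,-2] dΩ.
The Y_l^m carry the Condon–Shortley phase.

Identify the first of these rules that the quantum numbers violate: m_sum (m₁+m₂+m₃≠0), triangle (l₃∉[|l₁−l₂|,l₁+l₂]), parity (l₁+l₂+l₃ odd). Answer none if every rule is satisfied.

azimuthal sum: 0 + 2 − 2 = 0  ✓
3 ≤ 4 ≤ 5 (triangle on l)  ✓
L = 1 + 4 + 4 = 9 (odd)  ✗

parity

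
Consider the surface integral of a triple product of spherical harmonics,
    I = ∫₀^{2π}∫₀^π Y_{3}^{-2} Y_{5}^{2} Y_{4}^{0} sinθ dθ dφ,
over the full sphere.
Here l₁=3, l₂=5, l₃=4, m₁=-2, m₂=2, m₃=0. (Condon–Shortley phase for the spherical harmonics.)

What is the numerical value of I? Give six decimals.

Checks pass: Σm=0; 12 even; l₃=4∈[2,8].
(2·3+1)(2·5+1)(2·4+1) = 693
Δ: 4! 2! 6! / 13! → 1/180180
sum: t=1:−1/576 t=2:+1/144 t=3:−1/576 = 1/288
3j²(3 5 4; 0 0 0) = Δ·Π!·Σ² = 20/1001  (sign +1)
sum: t=3:−1/576 t=4:+1/864 = -1/1728
3j²(3 5 4; -2 2 0) = Δ·Π!·Σ² = 5/1287  (sign -1)
combine: 4πI² = 693·20/1001·5/1287 = 100/1859
take √, sign -1: I = -0.06542675

-0.065427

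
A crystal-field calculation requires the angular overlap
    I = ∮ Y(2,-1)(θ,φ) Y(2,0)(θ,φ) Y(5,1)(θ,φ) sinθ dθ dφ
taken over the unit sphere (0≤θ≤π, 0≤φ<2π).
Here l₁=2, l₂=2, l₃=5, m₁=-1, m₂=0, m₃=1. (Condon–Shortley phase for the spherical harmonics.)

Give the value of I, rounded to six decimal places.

triangle: need 0≤l₃≤4, have 5; I=0

0.000000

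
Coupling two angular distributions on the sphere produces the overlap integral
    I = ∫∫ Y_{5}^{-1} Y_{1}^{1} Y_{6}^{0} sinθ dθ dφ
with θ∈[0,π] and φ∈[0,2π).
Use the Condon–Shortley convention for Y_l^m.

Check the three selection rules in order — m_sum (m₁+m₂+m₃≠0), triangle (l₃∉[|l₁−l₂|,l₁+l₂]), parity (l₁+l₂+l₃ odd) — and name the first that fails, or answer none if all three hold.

none

Σmᵢ = 0  ✓
l₃∈[|l₁−l₂|,l₁+l₂]=[4,6], have l₃=6  ✓
Σlᵢ = 12 ⇒ even  ✓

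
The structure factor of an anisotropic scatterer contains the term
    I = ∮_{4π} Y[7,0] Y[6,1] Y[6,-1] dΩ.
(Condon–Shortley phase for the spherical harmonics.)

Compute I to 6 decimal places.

0.000000

L=19 odd ⇒ parity kills the (l;000) factor ⇒ I = 0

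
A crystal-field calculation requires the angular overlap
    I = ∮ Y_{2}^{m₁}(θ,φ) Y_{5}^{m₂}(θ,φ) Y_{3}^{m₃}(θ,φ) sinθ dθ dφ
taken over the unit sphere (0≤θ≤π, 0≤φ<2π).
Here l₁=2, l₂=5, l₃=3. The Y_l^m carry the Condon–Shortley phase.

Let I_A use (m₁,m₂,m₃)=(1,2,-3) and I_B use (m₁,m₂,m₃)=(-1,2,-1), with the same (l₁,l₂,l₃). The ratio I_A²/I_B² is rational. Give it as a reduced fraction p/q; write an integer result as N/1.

Shared (l₁,l₂,l₃)=(2,5,3): N and (l;000)² cancel in I_A²/I_B².
A: Δ = 4!·0!·6!/11! = 1/2310; Racah Σ t=1..1: t=1:−1/4320 = -1/4320; ⇒ 3j(2 5 3; 1 2 -3)² = 1/330, sgn -1
B: Δ = 4!·0!·6!/11! = 1/2310; Racah Σ t=3..3: t=3:−1/288 = -1/288; ⇒ 3j(2 5 3; -1 2 -1)² = 1/22, sgn -1
I_A²/I_B² = (1/330)/(1/22) = 1/15

1/15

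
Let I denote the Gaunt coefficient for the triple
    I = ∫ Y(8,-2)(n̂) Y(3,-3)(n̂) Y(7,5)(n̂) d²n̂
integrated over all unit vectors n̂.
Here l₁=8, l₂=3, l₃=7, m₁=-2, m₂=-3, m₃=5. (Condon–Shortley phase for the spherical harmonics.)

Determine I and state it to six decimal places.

Checks pass: Σm=0; 18 even; l₃=7∈[5,11].
(2·8+1)(2·3+1)(2·7+1) = 1785
Δ: 4! 12! 2! / 19! → 1/5290740
sum: t=1:−1/7257600 t=2:+1/2073600 t=3:−1/7257600 = 1/4838400
3j²(8 3 7; 0 0 0) = Δ·Π!·Σ² = 252/20995  (sign -1)
sum: t=0:+1/348364800 = 1/348364800
3j²(8 3 7; -2 -3 5) = Δ·Π!·Σ² = 165/58786  (sign +1)
combine: 4πI² = 1785·252/20995·165/58786 = 62370/1037153
take √, sign -1: I = -0.06917697

-0.069177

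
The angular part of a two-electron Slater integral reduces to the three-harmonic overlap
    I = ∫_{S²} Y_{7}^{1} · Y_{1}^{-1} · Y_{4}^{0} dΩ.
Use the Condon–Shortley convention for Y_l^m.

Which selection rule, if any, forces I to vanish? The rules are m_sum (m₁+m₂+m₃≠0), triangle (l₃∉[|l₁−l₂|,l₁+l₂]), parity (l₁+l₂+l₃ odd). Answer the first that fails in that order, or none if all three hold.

triangle

azimuthal sum: 1 − 1 + 0 = 0  ✓
6 ≤ 4 ≤ 8 (triangle on l)  ✗
L = 7 + 1 + 4 = 12 (even)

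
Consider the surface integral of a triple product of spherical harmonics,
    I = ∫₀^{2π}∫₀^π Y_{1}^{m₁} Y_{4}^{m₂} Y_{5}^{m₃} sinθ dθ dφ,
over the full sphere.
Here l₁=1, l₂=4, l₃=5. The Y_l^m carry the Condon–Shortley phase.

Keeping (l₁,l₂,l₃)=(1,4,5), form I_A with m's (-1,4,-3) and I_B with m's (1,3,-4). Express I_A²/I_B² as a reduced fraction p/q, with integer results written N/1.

l's match ⇒ only the (l;m) 3-j factors differ between A and B.
A: triangle coeff Δ(1,4,5) = 1/495; Σ_t [0,0]: t=0:+1/80640 = 1/80640; (3j)²=1/495 [(1 4 5; -1 4 -3)], sign=+1
B: triangle coeff Δ(1,4,5) = 1/495; Σ_t [0,0]: t=0:+1/10080 = 1/10080; (3j)²=4/55 [(1 4 5; 1 3 -4)], sign=-1
I_A²/I_B² = (1/495)/(4/55) = 1/36

1/36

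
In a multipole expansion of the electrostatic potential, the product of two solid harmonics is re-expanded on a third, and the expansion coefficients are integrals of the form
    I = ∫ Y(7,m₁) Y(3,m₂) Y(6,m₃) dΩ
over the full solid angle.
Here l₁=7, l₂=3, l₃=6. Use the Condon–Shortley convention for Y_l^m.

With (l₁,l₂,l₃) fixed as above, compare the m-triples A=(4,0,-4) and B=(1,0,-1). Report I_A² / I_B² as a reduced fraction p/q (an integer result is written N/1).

Shared (l₁,l₂,l₃)=(7,3,6): N and (l;000)² cancel in I_A²/I_B².
A: Δ = 4!·10!·2!/17! = 1/2042040; Racah Σ t=1..3: t=1:−1/967680 t=2:+1/1451520 t=3:−1/43545600 = -1/2721600; ⇒ 3j(7 3 6; 4 0 -4)² = 32/7735, sgn -1
B: Δ = 4!·10!·2!/17! = 1/2042040; Racah Σ t=1..3: t=1:−1/172800 t=2:+1/69120 t=3:−1/362880 = 43/7257600; ⇒ 3j(7 3 6; 1 0 -1)² = 1849/170170, sgn -1
I_A²/I_B² = (32/7735)/(1849/170170) = 704/1849

704/1849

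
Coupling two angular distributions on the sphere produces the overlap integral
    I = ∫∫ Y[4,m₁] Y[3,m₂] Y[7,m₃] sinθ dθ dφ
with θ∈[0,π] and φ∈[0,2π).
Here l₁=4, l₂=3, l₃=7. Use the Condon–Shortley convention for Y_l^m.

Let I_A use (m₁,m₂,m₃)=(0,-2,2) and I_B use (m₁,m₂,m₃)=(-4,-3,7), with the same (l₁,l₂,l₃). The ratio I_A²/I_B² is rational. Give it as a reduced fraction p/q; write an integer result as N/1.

Shared (l₁,l₂,l₃)=(4,3,7): N and (l;000)² cancel in I_A²/I_B².
A: Δ = 0!·8!·6!/15! = 1/45045; Racah Σ t=0..0: t=0:+1/69120 = 1/69120; ⇒ 3j(4 3 7; 0 -2 2)² = 2/143, sgn -1
B: Δ = 0!·8!·6!/15! = 1/45045; Racah Σ t=0..0: t=0:+1/29030400 = 1/29030400; ⇒ 3j(4 3 7; -4 -3 7)² = 1/15, sgn +1
I_A²/I_B² = (2/143)/(1/15) = 30/143

30/143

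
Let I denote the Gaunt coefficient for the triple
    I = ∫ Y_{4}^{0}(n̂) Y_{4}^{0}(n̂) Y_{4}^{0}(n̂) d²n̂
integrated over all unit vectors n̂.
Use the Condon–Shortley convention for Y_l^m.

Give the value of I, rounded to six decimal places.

Rules hold: Σm=0, L=12 even, 0≤4≤8.
N = 9·9·9 = 729
Δ = 4!·4!·4!/13! = 1/450450
Racah Σ t=0..4: t=0:+1/13824 t=1:−1/216 t=2:+1/64 t=3:−1/216 t=4:+1/13824 = 5/768
⇒ 3j(4 4 4; 0 0 0)² = 18/1001, sgn +1
(m-triple is (0,0,0) — same symbol as above.)
4πI² = N·(3j₀)²·(3jₘ)² = 236196/1002001
I = +1·√(0.235724/4π) = 0.13696111

0.136961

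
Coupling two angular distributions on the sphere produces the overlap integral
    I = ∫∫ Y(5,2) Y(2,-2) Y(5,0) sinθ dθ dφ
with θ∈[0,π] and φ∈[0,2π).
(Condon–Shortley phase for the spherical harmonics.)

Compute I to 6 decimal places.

Checks pass: Σm=0; 12 even; l₃=5∈[3,7].
(2·5+1)(2·2+1)(2·5+1) = 605
Δ: 2! 8! 2! / 13! → 1/38610
sum: t=0:+1/2880 t=1:−1/576 t=2:+1/2880 = -1/960
3j²(5 2 5; 0 0 0) = Δ·Π!·Σ² = 10/429  (sign +1)
sum: t=0:+1/2880 = 1/2880
3j²(5 2 5; 2 -2 0) = Δ·Π!·Σ² = 14/429  (sign -1)
combine: 4πI² = 605·10/429·14/429 = 700/1521
take √, sign -1: I = -0.19137248

-0.191372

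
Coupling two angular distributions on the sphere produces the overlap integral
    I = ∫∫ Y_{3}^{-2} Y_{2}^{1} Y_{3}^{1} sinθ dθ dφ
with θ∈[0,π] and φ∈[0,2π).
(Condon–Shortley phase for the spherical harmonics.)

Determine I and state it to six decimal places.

0.162868

m-sum 0 ✓  L=8 even ✓  1≤3≤5 ✓
Π(2lᵢ+1) = 7×5×7 = 245
triangle coeff Δ(3,2,3) = 1/3780
Σ_t [0,2]: t=0:+1/24 t=1:−1/4 t=2:+1/24 = -1/6
(3j)²=4/105 [(3 2 3; 0 0 0)], sign=+1
Σ_t [1,2]: t=1:−1/48 t=2:+1/12 = 1/16
(3j)²=1/28 [(3 2 3; -2 1 1)], sign=+1
⇒ 4πI² = 1/3
I = (+1)√(1/3/(4π)) = 0.16286750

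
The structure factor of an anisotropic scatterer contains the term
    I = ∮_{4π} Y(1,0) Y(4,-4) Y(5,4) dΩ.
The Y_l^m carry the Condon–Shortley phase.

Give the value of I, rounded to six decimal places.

0.147319

Checks pass: Σm=0; 10 even; l₃=5∈[3,5].
(2·1+1)(2·4+1)(2·5+1) = 297
Δ: 0! 2! 8! / 11! → 1/495
sum: t=0:+1/576 = 1/576
3j²(1 4 5; 0 0 0) = Δ·Π!·Σ² = 5/99  (sign -1)
sum: t=0:+1/40320 = 1/40320
3j²(1 4 5; 0 -4 4) = Δ·Π!·Σ² = 1/55  (sign -1)
combine: 4πI² = 297·5/99·1/55 = 3/11
take √, sign +1: I = 0.14731920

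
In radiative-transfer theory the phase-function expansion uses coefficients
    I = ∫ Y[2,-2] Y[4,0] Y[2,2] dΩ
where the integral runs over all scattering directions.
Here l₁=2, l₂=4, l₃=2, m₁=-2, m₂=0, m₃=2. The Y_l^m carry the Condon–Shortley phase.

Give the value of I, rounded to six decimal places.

Checks pass: Σm=0; 8 even; l₃=2∈[2,6].
(2·2+1)(2·4+1)(2·2+1) = 225
Δ: 4! 0! 4! / 9! → 1/630
sum: t=2:+1/16 = 1/16
3j²(2 4 2; 0 0 0) = Δ·Π!·Σ² = 2/35  (sign +1)
sum: t=4:+1/576 = 1/576
3j²(2 4 2; -2 0 2) = Δ·Π!·Σ² = 1/630  (sign +1)
combine: 4πI² = 225·2/35·1/630 = 1/49
take √, sign +1: I = 0.04029926

0.040299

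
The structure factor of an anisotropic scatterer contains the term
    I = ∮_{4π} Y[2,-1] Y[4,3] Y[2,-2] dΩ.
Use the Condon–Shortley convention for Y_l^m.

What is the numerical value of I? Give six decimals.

Checks pass: Σm=0; 8 even; l₃=2∈[2,6].
(2·2+1)(2·4+1)(2·2+1) = 225
Δ: 4! 0! 4! / 9! → 1/630
sum: t=2:+1/16 = 1/16
3j²(2 4 2; 0 0 0) = Δ·Π!·Σ² = 2/35  (sign +1)
sum: t=3:−1/144 = -1/144
3j²(2 4 2; -1 3 -2) = Δ·Π!·Σ² = 1/18  (sign -1)
combine: 4πI² = 225·2/35·1/18 = 5/7
take √, sign -1: I = -0.23841361

-0.238414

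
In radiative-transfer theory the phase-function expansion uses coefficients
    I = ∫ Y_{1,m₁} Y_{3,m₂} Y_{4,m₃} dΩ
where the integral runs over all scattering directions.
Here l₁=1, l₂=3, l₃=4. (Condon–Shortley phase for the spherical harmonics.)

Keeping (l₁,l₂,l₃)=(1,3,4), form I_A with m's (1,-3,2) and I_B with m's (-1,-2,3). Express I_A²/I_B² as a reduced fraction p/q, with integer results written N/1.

1/21

Same 1,3,4: normalisation and zero-m 3j drop out of the ratio.
A: Δ: 0! 2! 6! / 9! → 1/252; sum: t=0:+1/1440 = 1/1440; 3j²(1 3 4; 1 -3 2) = Δ·Π!·Σ² = 1/252  (sign +1)
B: Δ: 0! 2! 6! / 9! → 1/252; sum: t=0:+1/240 = 1/240; 3j²(1 3 4; -1 -2 3) = Δ·Π!·Σ² = 1/12  (sign -1)
I_A²/I_B² = (1/252)/(1/12) = 1/21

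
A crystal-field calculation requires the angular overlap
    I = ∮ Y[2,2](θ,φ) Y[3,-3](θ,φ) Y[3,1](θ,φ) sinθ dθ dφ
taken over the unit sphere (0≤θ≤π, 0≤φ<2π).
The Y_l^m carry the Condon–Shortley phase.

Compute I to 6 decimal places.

Rules hold: Σm=0, L=8 even, 1≤3≤5.
N = 5·7·7 = 245
Δ = 2!·2!·4!/9! = 1/3780
Racah Σ t=0..2: t=0:+1/24 t=1:−1/4 t=2:+1/24 = -1/6
⇒ 3j(2 3 3; 0 0 0)² = 4/105, sgn +1
Racah Σ t=0..0: t=0:+1/96 = 1/96
⇒ 3j(2 3 3; 2 -3 1)² = 1/42, sgn +1
4πI² = N·(3j₀)²·(3jₘ)² = 2/9
I = +1·√(0.222222/4π) = 0.13298076

0.132981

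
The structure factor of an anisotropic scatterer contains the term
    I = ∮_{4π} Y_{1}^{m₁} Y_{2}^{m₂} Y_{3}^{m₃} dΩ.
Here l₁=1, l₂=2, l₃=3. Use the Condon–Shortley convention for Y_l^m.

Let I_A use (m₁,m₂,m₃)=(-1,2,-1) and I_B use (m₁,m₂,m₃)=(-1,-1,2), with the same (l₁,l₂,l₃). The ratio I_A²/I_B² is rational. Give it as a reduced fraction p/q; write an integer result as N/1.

Shared (l₁,l₂,l₃)=(1,2,3): N and (l;000)² cancel in I_A²/I_B².
A: Δ = 0!·2!·4!/7! = 1/105; Racah Σ t=0..0: t=0:+1/48 = 1/48; ⇒ 3j(1 2 3; -1 2 -1)² = 1/105, sgn +1
B: Δ = 0!·2!·4!/7! = 1/105; Racah Σ t=0..0: t=0:+1/12 = 1/12; ⇒ 3j(1 2 3; -1 -1 2)² = 2/21, sgn -1
I_A²/I_B² = (1/105)/(2/21) = 1/10

1/10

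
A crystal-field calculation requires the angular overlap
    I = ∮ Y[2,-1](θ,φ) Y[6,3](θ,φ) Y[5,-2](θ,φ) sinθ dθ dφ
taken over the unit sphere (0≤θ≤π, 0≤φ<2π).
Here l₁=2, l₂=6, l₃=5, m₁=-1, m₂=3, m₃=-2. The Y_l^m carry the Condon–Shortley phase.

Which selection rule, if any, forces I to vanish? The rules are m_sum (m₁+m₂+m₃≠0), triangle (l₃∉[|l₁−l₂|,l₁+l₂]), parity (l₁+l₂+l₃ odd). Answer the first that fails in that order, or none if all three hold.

m₁+m₂+m₃ = -1 + 3 − 2 = 0  ✓
triangle: |2−6|=4 ≤ l₃=5 ≤ 2+6=8  ✓
parity: l₁+l₂+l₃ = 13 is odd  ✗

parity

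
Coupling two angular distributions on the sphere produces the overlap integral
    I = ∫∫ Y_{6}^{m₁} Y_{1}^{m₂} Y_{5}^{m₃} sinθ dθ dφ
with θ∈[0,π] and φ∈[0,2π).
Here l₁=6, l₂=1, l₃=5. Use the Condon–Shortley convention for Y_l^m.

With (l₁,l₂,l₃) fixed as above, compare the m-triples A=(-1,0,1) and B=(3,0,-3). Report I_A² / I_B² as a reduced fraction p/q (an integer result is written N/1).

l's match ⇒ only the (l;m) 3-j factors differ between A and B.
A: triangle coeff Δ(6,1,5) = 1/858; Σ_t [1,1]: t=1:−1/17280 = -1/17280; (3j)²=35/858 [(6 1 5; -1 0 1)], sign=-1
B: triangle coeff Δ(6,1,5) = 1/858; Σ_t [1,1]: t=1:−1/80640 = -1/80640; (3j)²=9/286 [(6 1 5; 3 0 -3)], sign=-1
I_A²/I_B² = (35/858)/(9/286) = 35/27

35/27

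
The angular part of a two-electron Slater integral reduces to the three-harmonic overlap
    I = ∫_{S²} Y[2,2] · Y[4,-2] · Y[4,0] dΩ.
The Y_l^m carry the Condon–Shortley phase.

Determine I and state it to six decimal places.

m-sum 0 ✓  L=10 even ✓  2≤4≤6 ✓
Π(2lᵢ+1) = 5×9×9 = 405
triangle coeff Δ(2,4,4) = 1/13860
Σ_t [0,2]: t=0:+1/192 t=1:−1/36 t=2:+1/192 = -5/288
(3j)²=20/693 [(2 4 4; 0 0 0)], sign=-1
Σ_t [0,0]: t=0:+1/192 = 1/192
(3j)²=3/77 [(2 4 4; 2 -2 0)], sign=+1
⇒ 4πI² = 2700/5929
I = (-1)√(2700/5929/(4π)) = -0.19036462

-0.190365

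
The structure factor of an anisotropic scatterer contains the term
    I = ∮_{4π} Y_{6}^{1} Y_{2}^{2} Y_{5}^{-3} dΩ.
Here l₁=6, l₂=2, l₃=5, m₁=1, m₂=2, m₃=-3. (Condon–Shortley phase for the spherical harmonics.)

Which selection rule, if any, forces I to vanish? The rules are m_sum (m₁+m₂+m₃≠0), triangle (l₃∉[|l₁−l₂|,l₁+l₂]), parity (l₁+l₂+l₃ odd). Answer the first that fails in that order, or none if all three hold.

Σmᵢ = 0  ✓
l₃∈[|l₁−l₂|,l₁+l₂]=[4,8], have l₃=5  ✓
Σlᵢ = 13 ⇒ odd  ✗

parity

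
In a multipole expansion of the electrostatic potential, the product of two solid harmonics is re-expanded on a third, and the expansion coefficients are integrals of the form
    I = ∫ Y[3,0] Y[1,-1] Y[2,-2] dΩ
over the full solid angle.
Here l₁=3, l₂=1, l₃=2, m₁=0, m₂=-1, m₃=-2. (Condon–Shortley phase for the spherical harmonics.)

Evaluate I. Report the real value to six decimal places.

m-sum = 0 − 1 − 2 = -3 ≠ 0 ⇒ I = 0

0.000000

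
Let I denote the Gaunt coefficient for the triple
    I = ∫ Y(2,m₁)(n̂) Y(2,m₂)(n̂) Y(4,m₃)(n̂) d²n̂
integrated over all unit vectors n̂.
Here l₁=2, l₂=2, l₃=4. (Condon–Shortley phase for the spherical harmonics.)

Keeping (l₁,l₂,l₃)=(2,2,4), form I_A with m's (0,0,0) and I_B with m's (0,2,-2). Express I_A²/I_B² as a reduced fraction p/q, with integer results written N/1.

l's match ⇒ only the (l;m) 3-j factors differ between A and B.
A: triangle coeff Δ(2,2,4) = 1/630; Σ_t [0,0]: t=0:+1/16 = 1/16; (3j)²=2/35 [(2 2 4; 0 0 0)], sign=+1
B: triangle coeff Δ(2,2,4) = 1/630; Σ_t [0,0]: t=0:+1/96 = 1/96; (3j)²=1/42 [(2 2 4; 0 2 -2)], sign=+1
I_A²/I_B² = (2/35)/(1/42) = 12/5

12/5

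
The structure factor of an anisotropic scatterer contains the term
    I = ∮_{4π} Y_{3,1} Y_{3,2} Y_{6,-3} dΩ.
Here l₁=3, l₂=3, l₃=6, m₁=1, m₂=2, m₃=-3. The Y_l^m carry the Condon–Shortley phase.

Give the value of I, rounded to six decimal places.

-0.230476

m-sum 0 ✓  L=12 even ✓  0≤6≤6 ✓
Π(2lᵢ+1) = 7×7×13 = 637
triangle coeff Δ(3,3,6) = 1/12012
Σ_t [0,0]: t=0:+1/1296 = 1/1296
(3j)²=100/3003 [(3 3 6; 0 0 0)], sign=+1
Σ_t [0,0]: t=0:+1/5760 = 1/5760
(3j)²=9/286 [(3 3 6; 1 2 -3)], sign=-1
⇒ 4πI² = 1050/1573
I = (-1)√(1050/1573/(4π)) = -0.23047581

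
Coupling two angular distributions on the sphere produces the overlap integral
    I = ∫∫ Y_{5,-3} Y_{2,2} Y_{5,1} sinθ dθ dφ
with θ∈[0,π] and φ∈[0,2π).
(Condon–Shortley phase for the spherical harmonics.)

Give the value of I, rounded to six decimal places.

m-sum 0 ✓  L=12 even ✓  3≤5≤7 ✓
Π(2lᵢ+1) = 11×5×11 = 605
triangle coeff Δ(5,2,5) = 1/38610
Σ_t [0,2]: t=0:+1/2880 t=1:−1/576 t=2:+1/2880 = -1/960
(3j)²=10/429 [(5 2 5; 0 0 0)], sign=+1
Σ_t [2,2]: t=2:+1/5760 = 1/5760
(3j)²=56/2145 [(5 2 5; -3 2 1)], sign=+1
⇒ 4πI² = 560/1521
I = (+1)√(560/1521/(4π)) = 0.17116875

0.171169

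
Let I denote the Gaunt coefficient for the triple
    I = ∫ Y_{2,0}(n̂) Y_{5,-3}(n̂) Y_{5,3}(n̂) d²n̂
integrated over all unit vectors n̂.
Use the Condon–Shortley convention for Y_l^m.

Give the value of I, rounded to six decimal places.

-0.016174

Checks pass: Σm=0; 12 even; l₃=5∈[3,7].
(2·2+1)(2·5+1)(2·5+1) = 605
Δ: 2! 2! 8! / 13! → 1/38610
sum: t=0:+1/2880 t=1:−1/576 t=2:+1/2880 = -1/960
3j²(2 5 5; 0 0 0) = Δ·Π!·Σ² = 10/429  (sign +1)
sum: t=0:+1/5760 t=1:−1/5040 t=2:+1/161280 = -1/53760
3j²(2 5 5; 0 -3 3) = Δ·Π!·Σ² = 1/4290  (sign -1)
combine: 4πI² = 605·10/429·1/4290 = 5/1521
take √, sign -1: I = -0.01617393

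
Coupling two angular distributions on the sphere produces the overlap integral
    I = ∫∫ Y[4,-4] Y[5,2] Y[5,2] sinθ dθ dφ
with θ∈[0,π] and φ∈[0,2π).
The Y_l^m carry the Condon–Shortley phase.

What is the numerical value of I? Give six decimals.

0.181552

Rules hold: Σm=0, L=14 even, 1≤5≤9.
N = 9·11·11 = 1089
Δ = 4!·4!·6!/15! = 1/3153150
Racah Σ t=0..4: t=0:+1/69120 t=1:−1/1728 t=2:+1/576 t=3:−1/1728 t=4:+1/69120 = 7/11520
⇒ 3j(4 5 5; 0 0 0)² = 2/143, sgn -1
Racah Σ t=4..4: t=4:+1/20736 = 1/20736
⇒ 3j(4 5 5; -4 2 2)² = 35/1287, sgn -1
4πI² = N·(3j₀)²·(3jₘ)² = 70/169
I = +1·√(0.414201/4π) = 0.18155187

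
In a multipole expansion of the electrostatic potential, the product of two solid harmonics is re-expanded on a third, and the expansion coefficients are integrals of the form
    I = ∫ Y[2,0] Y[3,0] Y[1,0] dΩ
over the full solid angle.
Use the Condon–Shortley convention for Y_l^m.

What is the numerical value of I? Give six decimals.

0.247767

m-sum 0 ✓  L=6 even ✓  1≤1≤5 ✓
Π(2lᵢ+1) = 5×7×3 = 105
triangle coeff Δ(2,3,1) = 1/105
Σ_t [2,2]: t=2:+1/4 = 1/4
(3j)²=3/35 [(2 3 1; 0 0 0)], sign=-1
(m-triple is (0,0,0) — same symbol as above.)
⇒ 4πI² = 27/35
I = (+1)√(27/35/(4π)) = 0.24776670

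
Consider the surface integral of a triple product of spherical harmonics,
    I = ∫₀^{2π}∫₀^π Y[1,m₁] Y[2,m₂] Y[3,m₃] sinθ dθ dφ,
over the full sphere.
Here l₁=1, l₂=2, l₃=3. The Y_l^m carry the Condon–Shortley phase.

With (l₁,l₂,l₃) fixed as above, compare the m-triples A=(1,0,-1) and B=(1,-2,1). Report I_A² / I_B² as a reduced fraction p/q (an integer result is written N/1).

6/1

l's match ⇒ only the (l;m) 3-j factors differ between A and B.
A: triangle coeff Δ(1,2,3) = 1/105; Σ_t [0,0]: t=0:+1/8 = 1/8; (3j)²=2/35 [(1 2 3; 1 0 -1)], sign=+1
B: triangle coeff Δ(1,2,3) = 1/105; Σ_t [0,0]: t=0:+1/48 = 1/48; (3j)²=1/105 [(1 2 3; 1 -2 1)], sign=+1
I_A²/I_B² = (2/35)/(1/105) = 6/1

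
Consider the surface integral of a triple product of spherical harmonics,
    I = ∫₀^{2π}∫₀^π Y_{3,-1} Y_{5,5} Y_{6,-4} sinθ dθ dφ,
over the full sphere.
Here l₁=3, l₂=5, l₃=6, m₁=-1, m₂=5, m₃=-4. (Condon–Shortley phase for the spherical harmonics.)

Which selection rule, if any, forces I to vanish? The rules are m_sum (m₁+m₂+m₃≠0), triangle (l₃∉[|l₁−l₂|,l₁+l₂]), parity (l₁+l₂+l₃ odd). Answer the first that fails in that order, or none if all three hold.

none

Σmᵢ = 0  ✓
l₃∈[|l₁−l₂|,l₁+l₂]=[2,8], have l₃=6  ✓
Σlᵢ = 14 ⇒ even  ✓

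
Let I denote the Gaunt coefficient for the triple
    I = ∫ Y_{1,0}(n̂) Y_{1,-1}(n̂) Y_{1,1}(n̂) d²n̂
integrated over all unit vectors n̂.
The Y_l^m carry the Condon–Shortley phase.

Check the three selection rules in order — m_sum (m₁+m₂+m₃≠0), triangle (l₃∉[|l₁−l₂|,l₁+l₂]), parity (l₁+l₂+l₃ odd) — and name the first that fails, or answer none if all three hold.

parity

Σmᵢ = 0  ✓
l₃∈[|l₁−l₂|,l₁+l₂]=[0,2], have l₃=1  ✓
Σlᵢ = 3 ⇒ odd  ✗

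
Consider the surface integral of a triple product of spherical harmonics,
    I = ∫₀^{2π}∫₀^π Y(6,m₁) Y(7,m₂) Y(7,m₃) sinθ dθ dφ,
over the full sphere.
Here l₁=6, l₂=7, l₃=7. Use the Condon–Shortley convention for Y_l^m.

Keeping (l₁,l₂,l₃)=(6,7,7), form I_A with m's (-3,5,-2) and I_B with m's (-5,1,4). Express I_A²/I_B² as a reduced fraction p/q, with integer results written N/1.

l's match ⇒ only the (l;m) 3-j factors differ between A and B.
A: triangle coeff Δ(6,7,7) = 1/2444321880; Σ_t [4,6]: t=4:+1/232243200 t=5:−1/29030400 t=6:+1/37324800 = -1/298598400; (3j)²=7/16796 [(6 7 7; -3 5 -2)], sign=+1
B: triangle coeff Δ(6,7,7) = 1/2444321880; Σ_t [5,6]: t=5:−1/62208000 t=6:+1/124416000 = -1/124416000; (3j)²=154/20995 [(6 7 7; -5 1 4)], sign=+1
I_A²/I_B² = (7/16796)/(154/20995) = 5/88

5/88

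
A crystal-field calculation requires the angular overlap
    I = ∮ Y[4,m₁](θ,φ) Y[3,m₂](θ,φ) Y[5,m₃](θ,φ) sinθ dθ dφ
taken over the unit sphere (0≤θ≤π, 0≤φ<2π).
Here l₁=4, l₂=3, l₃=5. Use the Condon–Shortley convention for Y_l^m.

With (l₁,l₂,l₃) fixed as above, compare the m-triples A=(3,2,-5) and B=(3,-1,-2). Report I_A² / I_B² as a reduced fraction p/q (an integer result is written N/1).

75/49

l's match ⇒ only the (l;m) 3-j factors differ between A and B.
A: triangle coeff Δ(4,3,5) = 1/180180; Σ_t [1,1]: t=1:−1/17280 = -1/17280; (3j)²=35/858 [(4 3 5; 3 2 -5)], sign=-1
B: triangle coeff Δ(4,3,5) = 1/180180; Σ_t [0,1]: t=0:+1/960 t=1:−1/4320 = 7/8640; (3j)²=343/12870 [(4 3 5; 3 -1 -2)], sign=-1
I_A²/I_B² = (35/858)/(343/12870) = 75/49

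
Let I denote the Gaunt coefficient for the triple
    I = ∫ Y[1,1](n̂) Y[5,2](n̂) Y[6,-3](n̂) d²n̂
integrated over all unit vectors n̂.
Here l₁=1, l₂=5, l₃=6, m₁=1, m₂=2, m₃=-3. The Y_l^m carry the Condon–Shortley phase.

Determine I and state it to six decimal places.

m-sum 0 ✓  L=12 even ✓  4≤6≤6 ✓
Π(2lᵢ+1) = 3×11×13 = 429
triangle coeff Δ(1,5,6) = 1/858
Σ_t [0,0]: t=0:+1/14400 = 1/14400
(3j)²=6/143 [(1 5 6; 0 0 0)], sign=+1
Σ_t [0,0]: t=0:+1/60480 = 1/60480
(3j)²=6/143 [(1 5 6; 1 2 -3)], sign=-1
⇒ 4πI² = 108/143
I = (-1)√(108/143/(4π)) = -0.24515397

-0.245154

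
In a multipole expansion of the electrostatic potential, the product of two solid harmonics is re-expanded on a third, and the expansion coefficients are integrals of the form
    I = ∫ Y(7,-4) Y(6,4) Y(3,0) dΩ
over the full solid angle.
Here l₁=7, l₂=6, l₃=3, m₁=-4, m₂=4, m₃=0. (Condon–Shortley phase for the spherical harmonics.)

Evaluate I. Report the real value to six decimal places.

-0.078810

Checks pass: Σm=0; 16 even; l₃=3∈[1,13].
(2·7+1)(2·6+1)(2·3+1) = 1365
Δ: 10! 4! 2! / 17! → 1/2042040
sum: t=4:+1/207360 t=5:−1/57600 t=6:+1/207360 = -1/129600
3j²(7 6 3; 0 0 0) = Δ·Π!·Σ² = 168/12155  (sign +1)
sum: t=8:+1/967680 t=9:−1/1451520 t=10:+1/43545600 = 1/2721600
3j²(7 6 3; -4 4 0) = Δ·Π!·Σ² = 32/7735  (sign -1)
combine: 4πI² = 1365·168/12155·32/7735 = 16128/206635
take √, sign -1: I = -0.07881037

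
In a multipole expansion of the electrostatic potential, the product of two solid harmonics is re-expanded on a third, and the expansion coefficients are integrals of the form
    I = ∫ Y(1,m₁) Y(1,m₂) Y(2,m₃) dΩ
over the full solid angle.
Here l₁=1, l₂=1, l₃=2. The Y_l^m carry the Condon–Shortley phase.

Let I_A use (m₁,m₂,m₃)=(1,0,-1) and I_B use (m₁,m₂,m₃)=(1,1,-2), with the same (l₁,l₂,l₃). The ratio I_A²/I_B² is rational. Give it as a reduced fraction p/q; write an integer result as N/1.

Shared (l₁,l₂,l₃)=(1,1,2): N and (l;000)² cancel in I_A²/I_B².
A: Δ = 0!·2!·2!/5! = 1/30; Racah Σ t=0..0: t=0:+1/2 = 1/2; ⇒ 3j(1 1 2; 1 0 -1)² = 1/10, sgn -1
B: Δ = 0!·2!·2!/5! = 1/30; Racah Σ t=0..0: t=0:+1/4 = 1/4; ⇒ 3j(1 1 2; 1 1 -2)² = 1/5, sgn +1
I_A²/I_B² = (1/10)/(1/5) = 1/2

1/2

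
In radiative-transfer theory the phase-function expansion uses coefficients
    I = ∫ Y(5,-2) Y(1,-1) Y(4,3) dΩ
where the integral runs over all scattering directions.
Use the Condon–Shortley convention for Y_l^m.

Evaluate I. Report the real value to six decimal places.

Checks pass: Σm=0; 10 even; l₃=4∈[4,6].
(2·5+1)(2·1+1)(2·4+1) = 297
Δ: 2! 8! 0! / 11! → 1/495
sum: t=1:−1/576 = -1/576
3j²(5 1 4; 0 0 0) = Δ·Π!·Σ² = 5/99  (sign -1)
sum: t=0:+1/10080 = 1/10080
3j²(5 1 4; -2 -1 3) = Δ·Π!·Σ² = 1/165  (sign -1)
combine: 4πI² = 297·5/99·1/165 = 1/11
take √, sign +1: I = 0.08505478

0.085055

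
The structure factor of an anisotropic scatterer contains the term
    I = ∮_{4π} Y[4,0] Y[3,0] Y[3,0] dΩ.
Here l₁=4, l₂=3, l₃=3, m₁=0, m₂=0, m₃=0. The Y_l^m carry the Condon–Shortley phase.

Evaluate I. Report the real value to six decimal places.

Checks pass: Σm=0; 10 even; l₃=3∈[1,7].
(2·4+1)(2·3+1)(2·3+1) = 441
Δ: 4! 4! 2! / 11! → 1/34650
sum: t=1:−1/72 t=2:+1/16 t=3:−1/72 = 5/144
3j²(4 3 3; 0 0 0) = Δ·Π!·Σ² = 2/77  (sign -1)
(m-triple is (0,0,0) — same symbol as above.)
combine: 4πI² = 441·2/77·2/77 = 36/121
take √, sign +1: I = 0.15386989

0.153870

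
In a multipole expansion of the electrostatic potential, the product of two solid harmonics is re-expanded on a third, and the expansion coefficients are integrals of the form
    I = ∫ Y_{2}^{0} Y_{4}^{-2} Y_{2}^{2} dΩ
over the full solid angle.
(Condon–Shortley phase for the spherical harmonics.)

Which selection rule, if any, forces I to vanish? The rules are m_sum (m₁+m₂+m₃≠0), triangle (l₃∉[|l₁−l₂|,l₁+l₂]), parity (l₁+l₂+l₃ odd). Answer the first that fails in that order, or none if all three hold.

m₁+m₂+m₃ = 0 − 2 + 2 = 0  ✓
triangle: |2−4|=2 ≤ l₃=2 ≤ 2+4=6  ✓
parity: l₁+l₂+l₃ = 8 is even  ✓

none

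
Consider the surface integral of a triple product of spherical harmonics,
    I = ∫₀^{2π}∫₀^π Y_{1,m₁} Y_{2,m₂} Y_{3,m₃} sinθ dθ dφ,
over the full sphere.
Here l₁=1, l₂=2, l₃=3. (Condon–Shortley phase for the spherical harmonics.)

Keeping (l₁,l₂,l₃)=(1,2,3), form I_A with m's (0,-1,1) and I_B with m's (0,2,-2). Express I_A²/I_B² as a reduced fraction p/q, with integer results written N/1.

8/5

l's match ⇒ only the (l;m) 3-j factors differ between A and B.
A: triangle coeff Δ(1,2,3) = 1/105; Σ_t [0,0]: t=0:+1/6 = 1/6; (3j)²=8/105 [(1 2 3; 0 -1 1)], sign=+1
B: triangle coeff Δ(1,2,3) = 1/105; Σ_t [0,0]: t=0:+1/24 = 1/24; (3j)²=1/21 [(1 2 3; 0 2 -2)], sign=-1
I_A²/I_B² = (8/105)/(1/21) = 8/5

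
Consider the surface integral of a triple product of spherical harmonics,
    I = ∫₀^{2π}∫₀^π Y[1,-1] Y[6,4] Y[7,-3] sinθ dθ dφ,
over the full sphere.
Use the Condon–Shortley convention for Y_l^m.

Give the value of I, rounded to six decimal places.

m-sum 0 ✓  L=14 even ✓  5≤7≤7 ✓
Π(2lᵢ+1) = 3×13×15 = 585
triangle coeff Δ(1,6,7) = 1/1365
Σ_t [0,0]: t=0:+1/518400 = 1/518400
(3j)²=7/195 [(1 6 7; 0 0 0)], sign=-1
Σ_t [0,0]: t=0:+1/14515200 = 1/14515200
(3j)²=2/455 [(1 6 7; -1 4 -3)], sign=+1
⇒ 4πI² = 6/65
I = (-1)√(6/65/(4π)) = -0.08570655

-0.085707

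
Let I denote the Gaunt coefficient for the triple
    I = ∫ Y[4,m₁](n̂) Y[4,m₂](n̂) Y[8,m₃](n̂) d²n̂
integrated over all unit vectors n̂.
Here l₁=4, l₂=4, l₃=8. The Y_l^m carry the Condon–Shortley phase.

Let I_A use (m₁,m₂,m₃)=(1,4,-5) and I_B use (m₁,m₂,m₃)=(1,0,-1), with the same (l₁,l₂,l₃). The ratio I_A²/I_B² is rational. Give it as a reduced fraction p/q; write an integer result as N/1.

l's match ⇒ only the (l;m) 3-j factors differ between A and B.
A: triangle coeff Δ(4,4,8) = 1/218790; Σ_t [0,0]: t=0:+1/29030400 = 1/29030400; (3j)²=1/170 [(4 4 8; 1 4 -5)], sign=-1
B: triangle coeff Δ(4,4,8) = 1/218790; Σ_t [0,0]: t=0:+1/414720 = 1/414720; (3j)²=49/2431 [(4 4 8; 1 0 -1)], sign=-1
I_A²/I_B² = (1/170)/(49/2431) = 143/490

143/490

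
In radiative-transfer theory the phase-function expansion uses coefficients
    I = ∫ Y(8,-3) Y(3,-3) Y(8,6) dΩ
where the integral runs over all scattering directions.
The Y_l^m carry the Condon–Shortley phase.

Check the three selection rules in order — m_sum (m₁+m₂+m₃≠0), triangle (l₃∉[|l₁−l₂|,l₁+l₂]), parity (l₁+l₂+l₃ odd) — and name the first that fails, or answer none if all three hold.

azimuthal sum: -3 − 3 + 6 = 0  ✓
5 ≤ 8 ≤ 11 (triangle on l)  ✓
L = 8 + 3 + 8 = 19 (odd)  ✗

parity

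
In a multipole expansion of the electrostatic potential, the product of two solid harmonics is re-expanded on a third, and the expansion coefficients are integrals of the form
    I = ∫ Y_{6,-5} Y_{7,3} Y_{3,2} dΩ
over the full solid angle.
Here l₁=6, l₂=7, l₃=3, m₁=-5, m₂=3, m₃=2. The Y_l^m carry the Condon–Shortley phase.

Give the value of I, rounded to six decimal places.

0.120821

Checks pass: Σm=0; 16 even; l₃=3∈[1,13].
(2·6+1)(2·7+1)(2·3+1) = 1365
Δ: 10! 2! 4! / 17! → 1/2042040
sum: t=4:+1/207360 t=5:−1/57600 t=6:+1/207360 = -1/129600
3j²(6 7 3; 0 0 0) = Δ·Π!·Σ² = 168/12155  (sign +1)
sum: t=9:−1/4354560 t=10:+1/87091200 = -19/87091200
3j²(6 7 3; -5 3 2) = Δ·Π!·Σ² = 361/37128  (sign +1)
combine: 4πI² = 1365·168/12155·361/37128 = 7581/41327
take √, sign +1: I = 0.12082071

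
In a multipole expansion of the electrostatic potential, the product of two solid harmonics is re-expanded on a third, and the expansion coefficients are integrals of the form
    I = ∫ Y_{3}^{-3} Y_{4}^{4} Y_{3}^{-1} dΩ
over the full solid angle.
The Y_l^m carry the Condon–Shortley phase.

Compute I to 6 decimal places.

-0.166198

m-sum 0 ✓  L=10 even ✓  1≤3≤7 ✓
Π(2lᵢ+1) = 7×9×7 = 441
triangle coeff Δ(3,4,3) = 1/34650
Σ_t [1,3]: t=1:−1/72 t=2:+1/16 t=3:−1/72 = 5/144
(3j)²=2/77 [(3 4 3; 0 0 0)], sign=-1
Σ_t [4,4]: t=4:+1/1152 = 1/1152
(3j)²=1/33 [(3 4 3; -3 4 -1)], sign=+1
⇒ 4πI² = 42/121
I = (-1)√(42/121/(4π)) = -0.16619847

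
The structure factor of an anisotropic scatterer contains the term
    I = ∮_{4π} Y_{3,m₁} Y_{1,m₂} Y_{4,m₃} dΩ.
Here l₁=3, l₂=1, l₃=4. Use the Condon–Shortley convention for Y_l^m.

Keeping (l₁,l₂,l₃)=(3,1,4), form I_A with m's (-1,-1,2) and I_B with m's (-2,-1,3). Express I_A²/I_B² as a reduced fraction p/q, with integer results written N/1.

Shared (l₁,l₂,l₃)=(3,1,4): N and (l;000)² cancel in I_A²/I_B².
A: Δ = 0!·6!·2!/9! = 1/252; Racah Σ t=0..0: t=0:+1/96 = 1/96; ⇒ 3j(3 1 4; -1 -1 2)² = 5/84, sgn +1
B: Δ = 0!·6!·2!/9! = 1/252; Racah Σ t=0..0: t=0:+1/240 = 1/240; ⇒ 3j(3 1 4; -2 -1 3)² = 1/12, sgn -1
I_A²/I_B² = (5/84)/(1/12) = 5/7

5/7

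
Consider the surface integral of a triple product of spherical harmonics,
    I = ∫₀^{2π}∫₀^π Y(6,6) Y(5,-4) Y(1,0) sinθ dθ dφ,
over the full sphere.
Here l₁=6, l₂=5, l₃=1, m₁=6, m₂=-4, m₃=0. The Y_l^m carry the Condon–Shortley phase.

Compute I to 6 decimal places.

0.000000

Σmᵢ = 2 ≠ 0, so the φ-integral vanishes; I = 0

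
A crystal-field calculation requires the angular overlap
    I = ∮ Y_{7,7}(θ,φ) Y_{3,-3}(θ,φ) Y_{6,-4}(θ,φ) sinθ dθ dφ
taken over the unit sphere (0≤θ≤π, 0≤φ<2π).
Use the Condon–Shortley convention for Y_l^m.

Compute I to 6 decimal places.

Checks pass: Σm=0; 16 even; l₃=6∈[4,10].
(2·7+1)(2·3+1)(2·6+1) = 1365
Δ: 4! 10! 2! / 17! → 1/2042040
sum: t=1:−1/207360 t=2:+1/57600 t=3:−1/207360 = 1/129600
3j²(7 3 6; 0 0 0) = Δ·Π!·Σ² = 168/12155  (sign +1)
sum: t=0:+1/174182400 = 1/174182400
3j²(7 3 6; 7 -3 -4) = Δ·Π!·Σ² = 1/136  (sign +1)
combine: 4πI² = 1365·168/12155·1/136 = 441/3179
take √, sign +1: I = 0.10506767

0.105068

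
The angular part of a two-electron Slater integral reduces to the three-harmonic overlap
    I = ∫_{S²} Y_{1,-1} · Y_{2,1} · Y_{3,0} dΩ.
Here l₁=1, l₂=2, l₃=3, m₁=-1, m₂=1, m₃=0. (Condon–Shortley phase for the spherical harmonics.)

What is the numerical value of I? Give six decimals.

0.143048

Checks pass: Σm=0; 6 even; l₃=3∈[1,3].
(2·1+1)(2·2+1)(2·3+1) = 105
Δ: 0! 2! 4! / 7! → 1/105
sum: t=0:+1/4 = 1/4
3j²(1 2 3; 0 0 0) = Δ·Π!·Σ² = 3/35  (sign -1)
sum: t=0:+1/12 = 1/12
3j²(1 2 3; -1 1 0) = Δ·Π!·Σ² = 1/35  (sign -1)
combine: 4πI² = 105·3/35·1/35 = 9/35
take √, sign +1: I = 0.14304817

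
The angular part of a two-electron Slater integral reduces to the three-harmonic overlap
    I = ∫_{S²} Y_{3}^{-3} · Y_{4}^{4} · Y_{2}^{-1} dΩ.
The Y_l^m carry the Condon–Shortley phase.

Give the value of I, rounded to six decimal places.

L=9 odd ⇒ parity kills the (l;000) factor ⇒ I = 0

0.000000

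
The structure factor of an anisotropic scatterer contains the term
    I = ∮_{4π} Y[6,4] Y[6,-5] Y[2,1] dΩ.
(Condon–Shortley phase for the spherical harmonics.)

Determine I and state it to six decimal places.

-0.197649

Checks pass: Σm=0; 14 even; l₃=2∈[0,12].
(2·6+1)(2·6+1)(2·2+1) = 845
Δ: 10! 2! 2! / 15! → 1/90090
sum: t=4:+1/69120 t=5:−1/14400 t=6:+1/69120 = -7/172800
3j²(6 6 2; 0 0 0) = Δ·Π!·Σ² = 14/715  (sign -1)
sum: t=0:+1/7257600 t=1:−1/725760 = -1/806400
3j²(6 6 2; 4 -5 1) = Δ·Π!·Σ² = 27/910  (sign +1)
combine: 4πI² = 845·14/715·27/910 = 27/55
take √, sign -1: I = -0.19764945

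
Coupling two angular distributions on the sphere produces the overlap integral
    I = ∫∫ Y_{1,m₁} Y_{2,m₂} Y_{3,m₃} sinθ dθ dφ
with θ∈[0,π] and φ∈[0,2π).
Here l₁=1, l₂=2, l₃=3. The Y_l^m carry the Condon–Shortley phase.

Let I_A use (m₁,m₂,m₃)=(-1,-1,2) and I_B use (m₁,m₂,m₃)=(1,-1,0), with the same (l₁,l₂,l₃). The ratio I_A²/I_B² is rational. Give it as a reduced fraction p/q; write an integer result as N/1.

10/3

l's match ⇒ only the (l;m) 3-j factors differ between A and B.
A: triangle coeff Δ(1,2,3) = 1/105; Σ_t [0,0]: t=0:+1/12 = 1/12; (3j)²=2/21 [(1 2 3; -1 -1 2)], sign=-1
B: triangle coeff Δ(1,2,3) = 1/105; Σ_t [0,0]: t=0:+1/12 = 1/12; (3j)²=1/35 [(1 2 3; 1 -1 0)], sign=-1
I_A²/I_B² = (2/21)/(1/35) = 10/3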